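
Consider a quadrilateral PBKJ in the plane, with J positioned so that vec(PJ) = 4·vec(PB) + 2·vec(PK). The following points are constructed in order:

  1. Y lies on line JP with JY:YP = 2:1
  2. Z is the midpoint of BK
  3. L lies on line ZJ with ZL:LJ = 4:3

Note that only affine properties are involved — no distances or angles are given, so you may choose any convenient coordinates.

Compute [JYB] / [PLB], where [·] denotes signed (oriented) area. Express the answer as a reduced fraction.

[JYB]:[PLB] = -56/57

Choose coordinates P = (0, 0), B = (1, 0), K = (0, 1), J = (4, 2).
1. Y lies on line JP with JY:YP = 2:1 ⇒ Y = (4/3, 2/3)
2. Z is the midpoint of BK ⇒ Z = (1/2, 1/2)
3. L lies on line ZJ with ZL:LJ = 4:3 ⇒ L = (5/2, 19/14)
2·[JYB] = 4/3, 2·[PLB] = -19/14
[JYB]:[PLB] = 4/3:-19/14 = -56/57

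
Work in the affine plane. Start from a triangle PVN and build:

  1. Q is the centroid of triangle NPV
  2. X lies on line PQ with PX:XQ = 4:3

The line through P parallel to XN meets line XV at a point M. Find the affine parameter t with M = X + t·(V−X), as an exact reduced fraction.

t = -4/13

Set P = (0, 0), V = (1, 0), N = (0, 1); any affine frame gives the same invariant.
1. Q is the centroid of triangle NPV ⇒ Q = (1/3, 1/3)
2. X lies on line PQ with PX:XQ = 4:3 ⇒ X = (4/21, 4/21)
through P parallel to XN: direction (-4/21, 17/21); meets XV at M = (-16/273, 68/273)
M = X + t·(V−X) with t = -4/13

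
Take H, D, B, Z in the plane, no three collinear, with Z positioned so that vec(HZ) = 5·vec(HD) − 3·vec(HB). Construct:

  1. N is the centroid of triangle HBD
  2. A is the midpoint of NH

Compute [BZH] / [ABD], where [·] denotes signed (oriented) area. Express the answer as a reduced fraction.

Set H = (0, 0), D = (1, 0), B = (0, 1), Z = (5, -3); any affine frame gives the same invariant.
1. N is the centroid of triangle HBD ⇒ N = (1/3, 1/3)
2. A is the midpoint of NH ⇒ A = (1/6, 1/6)
2·[BZH] = -5, 2·[ABD] = -2/3
[BZH]:[ABD] = -5:-2/3 = 15/2

[BZH]:[ABD] = 15/2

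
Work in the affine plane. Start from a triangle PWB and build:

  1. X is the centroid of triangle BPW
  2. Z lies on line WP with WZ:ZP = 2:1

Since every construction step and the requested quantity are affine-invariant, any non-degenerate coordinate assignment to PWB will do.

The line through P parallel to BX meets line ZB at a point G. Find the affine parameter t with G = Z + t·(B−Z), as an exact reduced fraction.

Choose coordinates P = (0, 0), W = (1, 0), B = (0, 1).
1. X is the centroid of triangle BPW ⇒ X = (1/3, 1/3)
2. Z lies on line WP with WZ:ZP = 2:1 ⇒ Z = (1/3, 0)
through P parallel to BX: direction (1/3, -2/3); meets ZB at G = (1, -2)
G = Z + t·(B−Z) with t = -2

t = -2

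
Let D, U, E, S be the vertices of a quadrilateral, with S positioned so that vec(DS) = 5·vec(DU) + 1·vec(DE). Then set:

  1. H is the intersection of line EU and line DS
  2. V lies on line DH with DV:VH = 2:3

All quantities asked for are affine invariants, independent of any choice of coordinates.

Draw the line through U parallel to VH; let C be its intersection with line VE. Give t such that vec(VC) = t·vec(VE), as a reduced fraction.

t = -1/5

Set D = (0, 0), U = (1, 0), E = (0, 1), S = (5, 1); any affine frame gives the same invariant.
1. H is the intersection of line EU and line DS ⇒ H = (5/6, 1/6)
2. V lies on line DH with DV:VH = 2:3 ⇒ V = (1/3, 1/15)
through U parallel to VH: direction (1/2, 1/10); meets VE at C = (2/5, -3/25)
C = V + t·(E−V) with t = -1/5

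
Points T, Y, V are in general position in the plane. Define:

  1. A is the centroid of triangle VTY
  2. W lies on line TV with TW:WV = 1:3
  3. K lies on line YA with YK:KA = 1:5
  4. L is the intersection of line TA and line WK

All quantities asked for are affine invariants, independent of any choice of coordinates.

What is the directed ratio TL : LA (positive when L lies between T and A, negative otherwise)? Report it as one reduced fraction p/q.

Set T = (0, 0), Y = (1, 0), V = (0, 1); any affine frame gives the same invariant.
1. A is the centroid of triangle VTY ⇒ A = (1/3, 1/3)
2. W lies on line TV with TW:WV = 1:3 ⇒ W = (0, 1/4)
3. K lies on line YA with YK:KA = 1:5 ⇒ K = (8/9, 1/18)
4. L is the intersection of line TA and line WK ⇒ L = (8/39, 8/39)
L = T + t·(A−T) with t = 8/13, so TL:LA = t:(1−t) = 8/13:5/13

TL:LA = 8/5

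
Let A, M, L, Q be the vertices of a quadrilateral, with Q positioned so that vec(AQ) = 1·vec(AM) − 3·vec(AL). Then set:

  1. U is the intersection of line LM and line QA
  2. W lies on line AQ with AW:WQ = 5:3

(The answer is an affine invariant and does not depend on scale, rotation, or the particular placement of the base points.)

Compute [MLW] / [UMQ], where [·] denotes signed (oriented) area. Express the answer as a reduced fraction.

[MLW]:[UMQ] = -1/2

Set A = (0, 0), M = (1, 0), L = (0, 1), Q = (1, -3); any affine frame gives the same invariant.
1. U is the intersection of line LM and line QA ⇒ U = (-1/2, 3/2)
2. W lies on line AQ with AW:WQ = 5:3 ⇒ W = (5/8, -15/8)
2·[MLW] = 9/4, 2·[UMQ] = -9/2
[MLW]:[UMQ] = 9/4:-9/2 = -1/2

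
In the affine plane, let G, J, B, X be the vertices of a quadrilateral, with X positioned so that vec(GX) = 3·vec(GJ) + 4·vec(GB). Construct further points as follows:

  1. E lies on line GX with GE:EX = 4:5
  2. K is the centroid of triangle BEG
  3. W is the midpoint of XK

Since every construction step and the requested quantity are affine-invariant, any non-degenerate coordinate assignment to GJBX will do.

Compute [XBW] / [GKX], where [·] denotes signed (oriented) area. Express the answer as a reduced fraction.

[XBW]:[GKX] = -7/9

Set G = (0, 0), J = (1, 0), B = (0, 1), X = (3, 4); any affine frame gives the same invariant.
1. E lies on line GX with GE:EX = 4:5 ⇒ E = (4/3, 16/9)
2. K is the centroid of triangle BEG ⇒ K = (4/9, 25/27)
3. W is the midpoint of XK ⇒ W = (31/18, 133/54)
2·[XBW] = 7/9, 2·[GKX] = -1
[XBW]:[GKX] = 7/9:-1 = -7/9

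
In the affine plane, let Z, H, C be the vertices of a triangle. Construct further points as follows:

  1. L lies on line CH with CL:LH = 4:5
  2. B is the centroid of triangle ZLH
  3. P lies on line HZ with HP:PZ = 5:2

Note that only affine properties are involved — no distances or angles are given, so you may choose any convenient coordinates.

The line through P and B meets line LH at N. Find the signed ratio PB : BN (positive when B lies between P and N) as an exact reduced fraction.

PB:BN = 8/7

Work in coordinates with Z = (0, 0), H = (1, 0), C = (0, 1).
1. L lies on line CH with CL:LH = 4:5 ⇒ L = (4/9, 5/9)
2. B is the centroid of triangle ZLH ⇒ B = (13/27, 5/27)
3. P lies on line HZ with HP:PZ = 5:2 ⇒ P = (2/7, 0)
line PB meets LH at N = (47/72, 25/72)
B = P + t·(N−P) with t = 8/15, so PB:BN = 8/15:7/15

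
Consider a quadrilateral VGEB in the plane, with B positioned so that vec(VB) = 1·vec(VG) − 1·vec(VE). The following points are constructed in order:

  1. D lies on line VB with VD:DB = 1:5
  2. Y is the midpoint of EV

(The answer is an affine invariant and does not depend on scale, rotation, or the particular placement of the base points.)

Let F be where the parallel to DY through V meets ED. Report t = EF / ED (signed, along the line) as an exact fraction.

Work in coordinates with V = (0, 0), G = (1, 0), E = (0, 1), B = (1, -1).
1. D lies on line VB with VD:DB = 1:5 ⇒ D = (1/6, -1/6)
2. Y is the midpoint of EV ⇒ Y = (0, 1/2)
through V parallel to DY: direction (-1/6, 2/3); meets ED at F = (1/3, -4/3)
F = E + t·(D−E) with t = 2

t = 2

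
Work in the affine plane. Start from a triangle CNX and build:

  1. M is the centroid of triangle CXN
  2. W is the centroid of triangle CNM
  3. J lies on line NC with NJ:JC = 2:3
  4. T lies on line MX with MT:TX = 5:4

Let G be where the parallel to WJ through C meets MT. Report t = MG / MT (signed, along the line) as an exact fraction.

Assign C = (0, 0), N = (1, 0), X = (0, 1) — the answer is frame-independent, so this choice is without loss of generality.
1. M is the centroid of triangle CXN ⇒ M = (1/3, 1/3)
2. W is the centroid of triangle CNM ⇒ W = (4/9, 1/9)
3. J lies on line NC with NJ:JC = 2:3 ⇒ J = (3/5, 0)
4. T lies on line MX with MT:TX = 5:4 ⇒ T = (4/27, 19/27)
through C parallel to WJ: direction (7/45, -1/9); meets MT at G = (7/9, -5/9)
G = M + t·(T−M) with t = -12/5

t = -12/5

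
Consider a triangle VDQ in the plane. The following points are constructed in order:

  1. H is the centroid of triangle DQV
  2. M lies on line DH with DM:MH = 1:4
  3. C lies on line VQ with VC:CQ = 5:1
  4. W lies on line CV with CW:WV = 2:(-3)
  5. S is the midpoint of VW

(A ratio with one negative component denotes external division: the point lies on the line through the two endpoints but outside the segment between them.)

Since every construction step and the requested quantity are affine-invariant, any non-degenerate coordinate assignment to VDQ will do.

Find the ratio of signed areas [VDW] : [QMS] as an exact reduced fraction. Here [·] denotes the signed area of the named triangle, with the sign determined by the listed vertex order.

[VDW]:[QMS] = 150/13

Set V = (0, 0), D = (1, 0), Q = (0, 1); any affine frame gives the same invariant.
1. H is the centroid of triangle DQV ⇒ H = (1/3, 1/3)
2. M lies on line DH with DM:MH = 1:4 ⇒ M = (13/15, 1/15)
3. C lies on line VQ with VC:CQ = 5:1 ⇒ C = (0, 5/6)
4. W lies on line CV with CW:WV = 2:(-3) ⇒ W = (0, 5/2)
5. S is the midpoint of VW ⇒ S = (0, 5/4)
2·[VDW] = 5/2, 2·[QMS] = 13/60
[VDW]:[QMS] = 5/2:13/60 = 150/13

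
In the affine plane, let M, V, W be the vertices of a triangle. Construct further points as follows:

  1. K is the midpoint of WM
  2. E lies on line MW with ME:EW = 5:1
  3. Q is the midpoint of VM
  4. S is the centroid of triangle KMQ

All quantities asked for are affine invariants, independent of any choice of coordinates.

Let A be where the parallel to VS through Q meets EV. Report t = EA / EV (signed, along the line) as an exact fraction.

Work in coordinates with M = (0, 0), V = (1, 0), W = (0, 1).
1. K is the midpoint of WM ⇒ K = (0, 1/2)
2. E lies on line MW with ME:EW = 5:1 ⇒ E = (0, 5/6)
3. Q is the midpoint of VM ⇒ Q = (1/2, 0)
4. S is the centroid of triangle KMQ ⇒ S = (1/6, 1/6)
through Q parallel to VS: direction (-5/6, 1/6); meets EV at A = (22/19, -5/38)
A = E + t·(V−E) with t = 22/19

t = 22/19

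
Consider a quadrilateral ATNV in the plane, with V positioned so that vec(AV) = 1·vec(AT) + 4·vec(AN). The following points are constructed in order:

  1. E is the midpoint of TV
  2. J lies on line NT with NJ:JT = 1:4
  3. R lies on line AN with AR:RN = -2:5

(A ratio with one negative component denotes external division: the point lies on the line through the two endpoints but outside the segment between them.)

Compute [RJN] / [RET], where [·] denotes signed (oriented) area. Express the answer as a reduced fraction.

Choose coordinates A = (0, 0), T = (1, 0), N = (0, 1), V = (1, 4).
1. E is the midpoint of TV ⇒ E = (1, 2)
2. J lies on line NT with NJ:JT = 1:4 ⇒ J = (1/5, 4/5)
3. R lies on line AN with AR:RN = -2:5 ⇒ R = (0, -2/3)
2·[RJN] = 1/3, 2·[RET] = -2
[RJN]:[RET] = 1/3:-2 = -1/6

[RJN]:[RET] = -1/6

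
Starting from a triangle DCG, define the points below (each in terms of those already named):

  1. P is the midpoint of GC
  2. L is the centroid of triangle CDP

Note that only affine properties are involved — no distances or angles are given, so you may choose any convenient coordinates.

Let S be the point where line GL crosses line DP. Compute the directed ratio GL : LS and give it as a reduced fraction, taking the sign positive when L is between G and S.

GL:LS = -4

Work in coordinates with D = (0, 0), C = (1, 0), G = (0, 1).
1. P is the midpoint of GC ⇒ P = (1/2, 1/2)
2. L is the centroid of triangle CDP ⇒ L = (1/2, 1/6)
line GL meets DP at S = (3/8, 3/8)
L = G + t·(S−G) with t = 4/3, so GL:LS = 4/3:-1/3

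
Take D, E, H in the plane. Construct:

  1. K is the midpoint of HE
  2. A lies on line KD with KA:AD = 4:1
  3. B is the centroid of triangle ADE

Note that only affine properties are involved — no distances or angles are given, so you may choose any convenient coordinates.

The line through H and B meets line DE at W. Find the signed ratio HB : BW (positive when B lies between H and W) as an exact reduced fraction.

HB:BW = 29

Work in coordinates with D = (0, 0), E = (1, 0), H = (0, 1).
1. K is the midpoint of HE ⇒ K = (1/2, 1/2)
2. A lies on line KD with KA:AD = 4:1 ⇒ A = (1/10, 1/10)
3. B is the centroid of triangle ADE ⇒ B = (11/30, 1/30)
line HB meets DE at W = (11/29, 0)
B = H + t·(W−H) with t = 29/30, so HB:BW = 29/30:1/30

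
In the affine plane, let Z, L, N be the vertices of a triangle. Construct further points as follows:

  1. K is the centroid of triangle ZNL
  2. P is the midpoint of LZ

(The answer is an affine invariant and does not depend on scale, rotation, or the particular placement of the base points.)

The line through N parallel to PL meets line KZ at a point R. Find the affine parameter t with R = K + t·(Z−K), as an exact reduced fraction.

Choose coordinates Z = (0, 0), L = (1, 0), N = (0, 1).
1. K is the centroid of triangle ZNL ⇒ K = (1/3, 1/3)
2. P is the midpoint of LZ ⇒ P = (1/2, 0)
through N parallel to PL: direction (1/2, 0); meets KZ at R = (1, 1)
R = K + t·(Z−K) with t = -2

t = -2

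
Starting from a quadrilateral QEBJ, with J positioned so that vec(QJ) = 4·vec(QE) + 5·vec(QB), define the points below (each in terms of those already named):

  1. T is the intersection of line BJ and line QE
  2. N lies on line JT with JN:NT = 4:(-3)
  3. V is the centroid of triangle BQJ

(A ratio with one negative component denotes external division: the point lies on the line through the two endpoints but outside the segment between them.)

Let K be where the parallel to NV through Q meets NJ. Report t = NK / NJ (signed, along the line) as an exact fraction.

t = -9/5

Set Q = (0, 0), E = (1, 0), B = (0, 1), J = (4, 5); any affine frame gives the same invariant.
1. T is the intersection of line BJ and line QE ⇒ T = (-1, 0)
2. N lies on line JT with JN:NT = 4:(-3) ⇒ N = (-16, -15)
3. V is the centroid of triangle BQJ ⇒ V = (4/3, 2)
through Q parallel to NV: direction (52/3, 17); meets NJ at K = (-52, -51)
K = N + t·(J−N) with t = -9/5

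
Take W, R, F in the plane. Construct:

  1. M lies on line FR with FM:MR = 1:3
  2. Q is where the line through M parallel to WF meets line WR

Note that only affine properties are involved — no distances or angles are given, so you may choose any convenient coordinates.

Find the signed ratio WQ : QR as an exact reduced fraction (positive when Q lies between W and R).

Assign W = (0, 0), R = (1, 0), F = (0, 1) — the answer is frame-independent, so this choice is without loss of generality.
1. M lies on line FR with FM:MR = 1:3 ⇒ M = (1/4, 3/4)
2. Q is where the line through M parallel to WF meets line WR ⇒ Q = (1/4, 0)
Q = W + t·(R−W) with t = 1/4, so WQ:QR = t:(1−t) = 1/4:3/4

WQ:QR = 1/3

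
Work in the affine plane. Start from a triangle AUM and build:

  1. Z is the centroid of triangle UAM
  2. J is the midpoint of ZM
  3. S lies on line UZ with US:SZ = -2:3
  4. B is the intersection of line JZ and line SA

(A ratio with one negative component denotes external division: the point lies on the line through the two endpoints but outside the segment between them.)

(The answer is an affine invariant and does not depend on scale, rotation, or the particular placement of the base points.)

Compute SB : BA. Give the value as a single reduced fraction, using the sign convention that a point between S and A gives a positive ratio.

Choose coordinates A = (0, 0), U = (1, 0), M = (0, 1).
1. Z is the centroid of triangle UAM ⇒ Z = (1/3, 1/3)
2. J is the midpoint of ZM ⇒ J = (1/6, 2/3)
3. S lies on line UZ with US:SZ = -2:3 ⇒ S = (7/3, -2/3)
4. B is the intersection of line JZ and line SA ⇒ B = (7/12, -1/6)
B = S + t·(A−S) with t = 3/4, so SB:BA = t:(1−t) = 3/4:1/4

SB:BA = 3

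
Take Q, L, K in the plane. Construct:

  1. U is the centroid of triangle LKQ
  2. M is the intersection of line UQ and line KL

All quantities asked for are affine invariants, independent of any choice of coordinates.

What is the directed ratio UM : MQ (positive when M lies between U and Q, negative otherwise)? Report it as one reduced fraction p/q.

UM:MQ = -1/3

Assign Q = (0, 0), L = (1, 0), K = (0, 1) — the answer is frame-independent, so this choice is without loss of generality.
1. U is the centroid of triangle LKQ ⇒ U = (1/3, 1/3)
2. M is the intersection of line UQ and line KL ⇒ M = (1/2, 1/2)
M = U + t·(Q−U) with t = -1/2, so UM:MQ = t:(1−t) = -1/2:3/2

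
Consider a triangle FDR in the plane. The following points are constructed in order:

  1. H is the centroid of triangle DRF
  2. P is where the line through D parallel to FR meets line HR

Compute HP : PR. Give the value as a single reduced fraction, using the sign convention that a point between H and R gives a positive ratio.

Assign F = (0, 0), D = (1, 0), R = (0, 1) — the answer is frame-independent, so this choice is without loss of generality.
1. H is the centroid of triangle DRF ⇒ H = (1/3, 1/3)
2. P is where the line through D parallel to FR meets line HR ⇒ P = (1, -1)
P = H + t·(R−H) with t = -2, so HP:PR = t:(1−t) = -2:3

HP:PR = -2/3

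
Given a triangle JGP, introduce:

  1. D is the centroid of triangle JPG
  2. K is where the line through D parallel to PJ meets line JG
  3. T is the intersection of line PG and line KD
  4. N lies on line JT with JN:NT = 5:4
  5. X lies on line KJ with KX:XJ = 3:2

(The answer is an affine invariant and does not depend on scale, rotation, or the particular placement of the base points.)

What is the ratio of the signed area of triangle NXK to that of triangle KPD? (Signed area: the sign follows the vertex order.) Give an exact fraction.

[NXK]:[KPD] = -2/3

Assign J = (0, 0), G = (1, 0), P = (0, 1) — the answer is frame-independent, so this choice is without loss of generality.
1. D is the centroid of triangle JPG ⇒ D = (1/3, 1/3)
2. K is where the line through D parallel to PJ meets line JG ⇒ K = (1/3, 0)
3. T is the intersection of line PG and line KD ⇒ T = (1/3, 2/3)
4. N lies on line JT with JN:NT = 5:4 ⇒ N = (5/27, 10/27)
5. X lies on line KJ with KX:XJ = 3:2 ⇒ X = (2/15, 0)
2·[NXK] = 2/27, 2·[KPD] = -1/9
[NXK]:[KPD] = 2/27:-1/9 = -2/3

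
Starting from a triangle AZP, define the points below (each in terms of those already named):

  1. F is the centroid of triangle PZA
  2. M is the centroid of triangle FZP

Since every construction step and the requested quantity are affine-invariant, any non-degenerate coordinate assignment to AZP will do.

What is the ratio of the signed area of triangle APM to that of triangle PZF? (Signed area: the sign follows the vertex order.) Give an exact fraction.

[APM]:[PZF] = 4/3

Set A = (0, 0), Z = (1, 0), P = (0, 1); any affine frame gives the same invariant.
1. F is the centroid of triangle PZA ⇒ F = (1/3, 1/3)
2. M is the centroid of triangle FZP ⇒ M = (4/9, 4/9)
2·[APM] = -4/9, 2·[PZF] = -1/3
[APM]:[PZF] = -4/9:-1/3 = 4/3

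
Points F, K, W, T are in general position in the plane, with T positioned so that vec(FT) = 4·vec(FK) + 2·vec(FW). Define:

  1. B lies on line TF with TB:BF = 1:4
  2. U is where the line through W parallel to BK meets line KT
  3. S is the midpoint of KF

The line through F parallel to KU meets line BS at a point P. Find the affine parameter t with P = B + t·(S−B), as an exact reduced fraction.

Work in coordinates with F = (0, 0), K = (1, 0), W = (0, 1), T = (4, 2).
1. B lies on line TF with TB:BF = 1:4 ⇒ B = (16/5, 8/5)
2. U is where the line through W parallel to BK meets line KT ⇒ U = (-55/2, -19)
3. S is the midpoint of KF ⇒ S = (1/2, 0)
through F parallel to KU: direction (-57/2, -19); meets BS at P = (-4, -8/3)
P = B + t·(S−B) with t = 8/3

t = 8/3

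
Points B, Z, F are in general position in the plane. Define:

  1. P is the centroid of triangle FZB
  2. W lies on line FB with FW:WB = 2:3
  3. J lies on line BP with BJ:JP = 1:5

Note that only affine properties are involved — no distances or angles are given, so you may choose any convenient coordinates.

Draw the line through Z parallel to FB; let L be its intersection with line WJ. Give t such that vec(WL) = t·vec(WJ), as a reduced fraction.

Work in coordinates with B = (0, 0), Z = (1, 0), F = (0, 1).
1. P is the centroid of triangle FZB ⇒ P = (1/3, 1/3)
2. W lies on line FB with FW:WB = 2:3 ⇒ W = (0, 3/5)
3. J lies on line BP with BJ:JP = 1:5 ⇒ J = (1/18, 1/18)
through Z parallel to FB: direction (0, -1); meets WJ at L = (1, -46/5)
L = W + t·(J−W) with t = 18

t = 18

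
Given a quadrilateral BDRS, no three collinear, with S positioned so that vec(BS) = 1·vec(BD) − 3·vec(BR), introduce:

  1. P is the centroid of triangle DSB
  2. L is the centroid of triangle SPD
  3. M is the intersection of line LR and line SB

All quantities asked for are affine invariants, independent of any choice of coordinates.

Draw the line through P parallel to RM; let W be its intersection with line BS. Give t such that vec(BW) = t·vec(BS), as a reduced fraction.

Set B = (0, 0), D = (1, 0), R = (0, 1), S = (1, -3); any affine frame gives the same invariant.
1. P is the centroid of triangle DSB ⇒ P = (2/3, -1)
2. L is the centroid of triangle SPD ⇒ L = (8/9, -4/3)
3. M is the intersection of line LR and line SB ⇒ M = (-8/3, 8)
through P parallel to RM: direction (-8/3, 7); meets BS at W = (-2, 6)
W = B + t·(S−B) with t = -2

t = -2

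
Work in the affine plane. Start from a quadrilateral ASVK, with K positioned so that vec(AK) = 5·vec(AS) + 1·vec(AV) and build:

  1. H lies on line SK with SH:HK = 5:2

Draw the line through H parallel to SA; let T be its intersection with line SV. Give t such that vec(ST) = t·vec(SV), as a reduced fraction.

t = 5/7

Assign A = (0, 0), S = (1, 0), V = (0, 1), K = (5, 1) — the answer is frame-independent, so this choice is without loss of generality.
1. H lies on line SK with SH:HK = 5:2 ⇒ H = (27/7, 5/7)
through H parallel to SA: direction (-1, 0); meets SV at T = (2/7, 5/7)
T = S + t·(V−S) with t = 5/7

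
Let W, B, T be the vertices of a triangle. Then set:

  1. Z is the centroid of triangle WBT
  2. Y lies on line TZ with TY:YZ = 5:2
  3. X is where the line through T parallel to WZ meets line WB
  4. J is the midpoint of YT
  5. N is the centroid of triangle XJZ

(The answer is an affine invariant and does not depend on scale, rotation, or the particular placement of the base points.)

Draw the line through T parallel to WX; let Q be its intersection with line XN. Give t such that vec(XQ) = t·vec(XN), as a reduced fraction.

t = 63/23

Set W = (0, 0), B = (1, 0), T = (0, 1); any affine frame gives the same invariant.
1. Z is the centroid of triangle WBT ⇒ Z = (1/3, 1/3)
2. Y lies on line TZ with TY:YZ = 5:2 ⇒ Y = (5/21, 11/21)
3. X is where the line through T parallel to WZ meets line WB ⇒ X = (-1, 0)
4. J is the midpoint of YT ⇒ J = (5/42, 16/21)
5. N is the centroid of triangle XJZ ⇒ N = (-23/126, 23/63)
through T parallel to WX: direction (-1, 0); meets XN at Q = (57/46, 1)
Q = X + t·(N−X) with t = 63/23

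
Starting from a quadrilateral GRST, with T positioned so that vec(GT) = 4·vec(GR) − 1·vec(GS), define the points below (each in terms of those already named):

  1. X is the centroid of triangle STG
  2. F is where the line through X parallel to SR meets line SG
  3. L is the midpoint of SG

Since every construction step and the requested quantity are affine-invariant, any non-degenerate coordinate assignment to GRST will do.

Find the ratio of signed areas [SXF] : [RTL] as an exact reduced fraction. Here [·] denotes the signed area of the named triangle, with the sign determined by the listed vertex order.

[SXF]:[RTL] = 8/9

Set G = (0, 0), R = (1, 0), S = (0, 1), T = (4, -1); any affine frame gives the same invariant.
1. X is the centroid of triangle STG ⇒ X = (4/3, 0)
2. F is where the line through X parallel to SR meets line SG ⇒ F = (0, 4/3)
3. L is the midpoint of SG ⇒ L = (0, 1/2)
2·[SXF] = 4/9, 2·[RTL] = 1/2
[SXF]:[RTL] = 4/9:1/2 = 8/9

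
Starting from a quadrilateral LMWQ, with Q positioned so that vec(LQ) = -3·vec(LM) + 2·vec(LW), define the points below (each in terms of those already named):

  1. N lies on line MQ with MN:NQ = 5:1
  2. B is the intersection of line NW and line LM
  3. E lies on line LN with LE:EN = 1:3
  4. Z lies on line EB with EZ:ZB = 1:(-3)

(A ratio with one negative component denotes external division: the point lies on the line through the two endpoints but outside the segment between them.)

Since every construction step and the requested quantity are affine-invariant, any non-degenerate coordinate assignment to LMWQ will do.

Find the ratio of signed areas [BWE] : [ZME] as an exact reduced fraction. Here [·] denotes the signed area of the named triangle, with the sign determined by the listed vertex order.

[BWE]:[ZME] = 126/25

Assign L = (0, 0), M = (1, 0), W = (0, 1), Q = (-3, 2) — the answer is frame-independent, so this choice is without loss of generality.
1. N lies on line MQ with MN:NQ = 5:1 ⇒ N = (-7/3, 5/3)
2. B is the intersection of line NW and line LM ⇒ B = (7/2, 0)
3. E lies on line LN with LE:EN = 1:3 ⇒ E = (-7/12, 5/12)
4. Z lies on line EB with EZ:ZB = 1:(-3) ⇒ Z = (-21/8, 5/8)
2·[BWE] = 21/8, 2·[ZME] = 25/48
[BWE]:[ZME] = 21/8:25/48 = 126/25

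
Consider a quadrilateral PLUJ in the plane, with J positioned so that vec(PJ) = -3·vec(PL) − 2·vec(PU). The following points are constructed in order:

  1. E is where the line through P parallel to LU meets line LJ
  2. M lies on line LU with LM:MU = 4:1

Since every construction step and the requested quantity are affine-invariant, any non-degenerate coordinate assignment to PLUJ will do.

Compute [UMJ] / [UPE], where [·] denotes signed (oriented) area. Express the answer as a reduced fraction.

[UMJ]:[UPE] = -18/5

Choose coordinates P = (0, 0), L = (1, 0), U = (0, 1), J = (-3, -2).
1. E is where the line through P parallel to LU meets line LJ ⇒ E = (1/3, -1/3)
2. M lies on line LU with LM:MU = 4:1 ⇒ M = (1/5, 4/5)
2·[UMJ] = -6/5, 2·[UPE] = 1/3
[UMJ]:[UPE] = -6/5:1/3 = -18/5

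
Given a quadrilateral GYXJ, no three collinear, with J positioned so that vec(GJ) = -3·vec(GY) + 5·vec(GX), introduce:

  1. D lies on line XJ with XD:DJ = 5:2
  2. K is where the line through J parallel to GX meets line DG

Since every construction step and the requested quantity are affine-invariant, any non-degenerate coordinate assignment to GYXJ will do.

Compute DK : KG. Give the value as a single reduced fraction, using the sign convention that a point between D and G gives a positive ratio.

Choose coordinates G = (0, 0), Y = (1, 0), X = (0, 1), J = (-3, 5).
1. D lies on line XJ with XD:DJ = 5:2 ⇒ D = (-15/7, 27/7)
2. K is where the line through J parallel to GX meets line DG ⇒ K = (-3, 27/5)
K = D + t·(G−D) with t = -2/5, so DK:KG = t:(1−t) = -2/5:7/5

DK:KG = -2/7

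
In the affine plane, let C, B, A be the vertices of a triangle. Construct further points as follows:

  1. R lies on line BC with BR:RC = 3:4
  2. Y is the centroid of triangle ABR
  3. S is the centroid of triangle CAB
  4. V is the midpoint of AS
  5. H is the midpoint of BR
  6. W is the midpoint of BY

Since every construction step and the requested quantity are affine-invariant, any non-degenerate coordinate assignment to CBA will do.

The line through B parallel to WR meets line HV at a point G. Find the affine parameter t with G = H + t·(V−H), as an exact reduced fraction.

Assign C = (0, 0), B = (1, 0), A = (0, 1) — the answer is frame-independent, so this choice is without loss of generality.
1. R lies on line BC with BR:RC = 3:4 ⇒ R = (4/7, 0)
2. Y is the centroid of triangle ABR ⇒ Y = (11/21, 1/3)
3. S is the centroid of triangle CAB ⇒ S = (1/3, 1/3)
4. V is the midpoint of AS ⇒ V = (1/6, 2/3)
5. H is the midpoint of BR ⇒ H = (11/14, 0)
6. W is the midpoint of BY ⇒ W = (16/21, 1/6)
through B parallel to WR: direction (-4/21, -1/6); meets HV at G = (179/203, -3/29)
G = H + t·(V−H) with t = -9/58

t = -9/58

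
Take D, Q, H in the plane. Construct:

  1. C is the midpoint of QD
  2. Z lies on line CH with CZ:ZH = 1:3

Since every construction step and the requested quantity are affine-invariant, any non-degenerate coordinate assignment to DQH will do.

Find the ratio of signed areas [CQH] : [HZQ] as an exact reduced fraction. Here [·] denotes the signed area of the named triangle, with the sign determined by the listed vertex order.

[CQH]:[HZQ] = 4/3

Assign D = (0, 0), Q = (1, 0), H = (0, 1) — the answer is frame-independent, so this choice is without loss of generality.
1. C is the midpoint of QD ⇒ C = (1/2, 0)
2. Z lies on line CH with CZ:ZH = 1:3 ⇒ Z = (3/8, 1/4)
2·[CQH] = 1/2, 2·[HZQ] = 3/8
[CQH]:[HZQ] = 1/2:3/8 = 4/3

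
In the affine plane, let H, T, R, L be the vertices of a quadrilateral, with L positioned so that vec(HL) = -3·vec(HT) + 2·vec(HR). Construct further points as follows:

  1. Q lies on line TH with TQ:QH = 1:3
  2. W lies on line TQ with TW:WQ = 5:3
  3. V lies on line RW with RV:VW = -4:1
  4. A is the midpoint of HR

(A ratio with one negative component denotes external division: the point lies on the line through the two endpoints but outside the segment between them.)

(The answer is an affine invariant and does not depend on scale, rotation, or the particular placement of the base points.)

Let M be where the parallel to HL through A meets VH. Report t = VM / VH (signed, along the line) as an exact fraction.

Assign H = (0, 0), T = (1, 0), R = (0, 1), L = (-3, 2) — the answer is frame-independent, so this choice is without loss of generality.
1. Q lies on line TH with TQ:QH = 1:3 ⇒ Q = (3/4, 0)
2. W lies on line TQ with TW:WQ = 5:3 ⇒ W = (27/32, 0)
3. V lies on line RW with RV:VW = -4:1 ⇒ V = (9/8, -1/3)
4. A is the midpoint of HR ⇒ A = (0, 1/2)
through A parallel to HL: direction (-3, 2); meets VH at M = (27/20, -2/5)
M = V + t·(H−V) with t = -1/5

t = -1/5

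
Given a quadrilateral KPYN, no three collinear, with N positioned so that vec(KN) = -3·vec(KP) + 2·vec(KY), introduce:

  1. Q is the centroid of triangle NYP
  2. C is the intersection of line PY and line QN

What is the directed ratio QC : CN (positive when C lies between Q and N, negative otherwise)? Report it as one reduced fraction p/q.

QC:CN = -1/3

Set K = (0, 0), P = (1, 0), Y = (0, 1), N = (-3, 2); any affine frame gives the same invariant.
1. Q is the centroid of triangle NYP ⇒ Q = (-2/3, 1)
2. C is the intersection of line PY and line QN ⇒ C = (1/2, 1/2)
C = Q + t·(N−Q) with t = -1/2, so QC:CN = t:(1−t) = -1/2:3/2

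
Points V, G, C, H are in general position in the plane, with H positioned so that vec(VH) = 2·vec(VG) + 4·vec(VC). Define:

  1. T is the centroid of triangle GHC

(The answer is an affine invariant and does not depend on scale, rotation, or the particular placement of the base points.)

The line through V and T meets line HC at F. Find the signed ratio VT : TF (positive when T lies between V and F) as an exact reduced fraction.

Choose coordinates V = (0, 0), G = (1, 0), C = (0, 1), H = (2, 4).
1. T is the centroid of triangle GHC ⇒ T = (1, 5/3)
line VT meets HC at F = (6, 10)
T = V + t·(F−V) with t = 1/6, so VT:TF = 1/6:5/6

VT:TF = 1/5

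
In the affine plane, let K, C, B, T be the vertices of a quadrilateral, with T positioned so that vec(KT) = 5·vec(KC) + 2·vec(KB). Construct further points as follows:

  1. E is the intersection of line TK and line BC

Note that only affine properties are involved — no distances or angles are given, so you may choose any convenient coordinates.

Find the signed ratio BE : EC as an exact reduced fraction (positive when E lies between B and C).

Set K = (0, 0), C = (1, 0), B = (0, 1), T = (5, 2); any affine frame gives the same invariant.
1. E is the intersection of line TK and line BC ⇒ E = (5/7, 2/7)
E = B + t·(C−B) with t = 5/7, so BE:EC = t:(1−t) = 5/7:2/7

BE:EC = 5/2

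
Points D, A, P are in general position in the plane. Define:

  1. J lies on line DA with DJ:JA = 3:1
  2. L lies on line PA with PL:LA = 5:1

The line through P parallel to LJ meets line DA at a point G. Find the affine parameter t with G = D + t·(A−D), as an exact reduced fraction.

Choose coordinates D = (0, 0), A = (1, 0), P = (0, 1).
1. J lies on line DA with DJ:JA = 3:1 ⇒ J = (3/4, 0)
2. L lies on line PA with PL:LA = 5:1 ⇒ L = (5/6, 1/6)
through P parallel to LJ: direction (-1/12, -1/6); meets DA at G = (-1/2, 0)
G = D + t·(A−D) with t = -1/2

t = -1/2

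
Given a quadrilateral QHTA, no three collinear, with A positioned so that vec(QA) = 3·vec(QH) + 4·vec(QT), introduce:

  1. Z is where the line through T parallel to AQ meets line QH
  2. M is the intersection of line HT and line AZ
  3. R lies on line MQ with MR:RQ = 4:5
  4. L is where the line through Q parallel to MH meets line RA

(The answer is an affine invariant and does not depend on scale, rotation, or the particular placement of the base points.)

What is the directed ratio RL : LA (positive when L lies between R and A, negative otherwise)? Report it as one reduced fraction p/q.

RL:LA = -5/63

Choose coordinates Q = (0, 0), H = (1, 0), T = (0, 1), A = (3, 4).
1. Z is where the line through T parallel to AQ meets line QH ⇒ Z = (-3/4, 0)
2. M is the intersection of line HT and line AZ ⇒ M = (3/31, 28/31)
3. R lies on line MQ with MR:RQ = 4:5 ⇒ R = (5/93, 140/279)
4. L is where the line through Q parallel to MH meets line RA ⇒ L = (-180/899, 180/899)
L = R + t·(A−R) with t = -5/58, so RL:LA = t:(1−t) = -5/58:63/58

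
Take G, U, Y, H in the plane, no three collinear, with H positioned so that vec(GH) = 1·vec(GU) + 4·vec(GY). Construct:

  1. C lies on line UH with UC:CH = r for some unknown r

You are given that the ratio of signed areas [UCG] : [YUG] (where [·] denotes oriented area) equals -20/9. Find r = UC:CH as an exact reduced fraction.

r = 5/4

Work in coordinates with G = (0, 0), U = (1, 0), Y = (0, 1), H = (1, 4).
1. With UC:CH = r, write λ = r/(r+1) so C = U + λ·(H−U); C is affine-linear in λ
Every point depending on C is an affine combination of C and λ-independent points, so each such coordinate is linear in λ; the λ² term in each signed area is a multiple of (H−U)×(H−U) = 0, so 2·[UCG] and 2·[YUG] are each linear in λ. Evaluating at λ=0 and λ=1:
  2·[UCG] = 4·λ,   2·[YUG] = -1
So [UCG]:[YUG] = (4·λ) / (-1). Setting this equal to -20/9:
  4·λ = -20/9·(-1)  ⇒  λ = 5/9
Then r = λ/(1−λ) = (5/9)/(4/9) = 5/4. Check: with r = 5/4, C = (1, 20/9) and [UCG]:[YUG] = -20/9 as required.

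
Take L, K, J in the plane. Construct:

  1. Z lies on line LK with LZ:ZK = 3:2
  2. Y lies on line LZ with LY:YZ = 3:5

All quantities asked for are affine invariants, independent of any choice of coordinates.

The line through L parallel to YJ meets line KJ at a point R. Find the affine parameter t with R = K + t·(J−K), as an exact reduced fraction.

t = 40/31

Set L = (0, 0), K = (1, 0), J = (0, 1); any affine frame gives the same invariant.
1. Z lies on line LK with LZ:ZK = 3:2 ⇒ Z = (3/5, 0)
2. Y lies on line LZ with LY:YZ = 3:5 ⇒ Y = (9/40, 0)
through L parallel to YJ: direction (-9/40, 1); meets KJ at R = (-9/31, 40/31)
R = K + t·(J−K) with t = 40/31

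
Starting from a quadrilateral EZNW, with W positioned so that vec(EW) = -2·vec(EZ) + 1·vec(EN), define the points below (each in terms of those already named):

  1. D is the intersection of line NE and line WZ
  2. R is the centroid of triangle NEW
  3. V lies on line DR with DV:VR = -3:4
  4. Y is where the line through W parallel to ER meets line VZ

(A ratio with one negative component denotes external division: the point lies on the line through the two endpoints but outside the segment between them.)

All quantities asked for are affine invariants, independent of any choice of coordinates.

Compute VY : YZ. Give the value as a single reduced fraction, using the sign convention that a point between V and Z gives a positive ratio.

VY:YZ = -7/6

Choose coordinates E = (0, 0), Z = (1, 0), N = (0, 1), W = (-2, 1).
1. D is the intersection of line NE and line WZ ⇒ D = (0, 1/3)
2. R is the centroid of triangle NEW ⇒ R = (-2/3, 2/3)
3. V lies on line DR with DV:VR = -3:4 ⇒ V = (2, -2/3)
4. Y is where the line through W parallel to ER meets line VZ ⇒ Y = (-5, 4)
Y = V + t·(Z−V) with t = 7, so VY:YZ = t:(1−t) = 7:-6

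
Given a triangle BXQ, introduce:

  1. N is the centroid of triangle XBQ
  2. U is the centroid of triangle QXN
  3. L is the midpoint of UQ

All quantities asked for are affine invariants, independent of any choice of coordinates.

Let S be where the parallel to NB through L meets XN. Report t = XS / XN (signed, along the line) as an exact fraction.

t = 3/2

Assign B = (0, 0), X = (1, 0), Q = (0, 1) — the answer is frame-independent, so this choice is without loss of generality.
1. N is the centroid of triangle XBQ ⇒ N = (1/3, 1/3)
2. U is the centroid of triangle QXN ⇒ U = (4/9, 4/9)
3. L is the midpoint of UQ ⇒ L = (2/9, 13/18)
through L parallel to NB: direction (-1/3, -1/3); meets XN at S = (0, 1/2)
S = X + t·(N−X) with t = 3/2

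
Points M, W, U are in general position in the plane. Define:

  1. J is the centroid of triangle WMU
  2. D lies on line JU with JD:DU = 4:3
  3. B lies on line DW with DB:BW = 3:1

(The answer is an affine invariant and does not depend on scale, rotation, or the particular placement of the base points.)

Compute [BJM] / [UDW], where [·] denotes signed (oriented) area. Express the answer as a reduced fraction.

[BJM]:[UDW] = 17/12

Set M = (0, 0), W = (1, 0), U = (0, 1); any affine frame gives the same invariant.
1. J is the centroid of triangle WMU ⇒ J = (1/3, 1/3)
2. D lies on line JU with JD:DU = 4:3 ⇒ D = (1/7, 5/7)
3. B lies on line DW with DB:BW = 3:1 ⇒ B = (11/14, 5/28)
2·[BJM] = 17/84, 2·[UDW] = 1/7
[BJM]:[UDW] = 17/84:1/7 = 17/12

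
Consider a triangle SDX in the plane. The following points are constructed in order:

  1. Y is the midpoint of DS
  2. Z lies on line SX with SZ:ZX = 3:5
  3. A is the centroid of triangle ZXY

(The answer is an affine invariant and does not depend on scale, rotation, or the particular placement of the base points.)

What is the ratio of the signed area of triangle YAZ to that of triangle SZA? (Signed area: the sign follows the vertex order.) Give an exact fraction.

Choose coordinates S = (0, 0), D = (1, 0), X = (0, 1).
1. Y is the midpoint of DS ⇒ Y = (1/2, 0)
2. Z lies on line SX with SZ:ZX = 3:5 ⇒ Z = (0, 3/8)
3. A is the centroid of triangle ZXY ⇒ A = (1/6, 11/24)
2·[YAZ] = 5/48, 2·[SZA] = -1/16
[YAZ]:[SZA] = 5/48:-1/16 = -5/3

[YAZ]:[SZA] = -5/3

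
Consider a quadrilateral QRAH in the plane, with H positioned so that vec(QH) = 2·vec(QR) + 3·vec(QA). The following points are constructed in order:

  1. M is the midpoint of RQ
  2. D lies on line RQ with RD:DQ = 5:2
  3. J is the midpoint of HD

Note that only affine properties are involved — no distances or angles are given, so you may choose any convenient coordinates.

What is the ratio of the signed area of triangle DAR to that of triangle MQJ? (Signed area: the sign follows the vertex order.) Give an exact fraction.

[DAR]:[MQJ] = 20/21

Work in coordinates with Q = (0, 0), R = (1, 0), A = (0, 1), H = (2, 3).
1. M is the midpoint of RQ ⇒ M = (1/2, 0)
2. D lies on line RQ with RD:DQ = 5:2 ⇒ D = (2/7, 0)
3. J is the midpoint of HD ⇒ J = (8/7, 3/2)
2·[DAR] = -5/7, 2·[MQJ] = -3/4
[DAR]:[MQJ] = -5/7:-3/4 = 20/21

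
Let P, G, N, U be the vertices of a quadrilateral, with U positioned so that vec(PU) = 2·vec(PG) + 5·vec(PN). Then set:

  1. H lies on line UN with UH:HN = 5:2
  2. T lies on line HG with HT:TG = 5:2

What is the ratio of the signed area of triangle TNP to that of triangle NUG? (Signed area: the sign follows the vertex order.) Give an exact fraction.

Set P = (0, 0), G = (1, 0), N = (0, 1), U = (2, 5); any affine frame gives the same invariant.
1. H lies on line UN with UH:HN = 5:2 ⇒ H = (4/7, 15/7)
2. T lies on line HG with HT:TG = 5:2 ⇒ T = (43/49, 30/49)
2·[TNP] = 43/49, 2·[NUG] = -6
[TNP]:[NUG] = 43/49:-6 = -43/294

[TNP]:[NUG] = -43/294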